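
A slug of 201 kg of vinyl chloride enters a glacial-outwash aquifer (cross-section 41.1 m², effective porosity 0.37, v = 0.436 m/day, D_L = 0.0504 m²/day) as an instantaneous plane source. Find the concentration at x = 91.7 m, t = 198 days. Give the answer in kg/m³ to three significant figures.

For an instantaneous plane source, C(x,t) = M/(n_e·A·√(4πDt)) · exp(−(x−vt)²/(4Dt)), with n_e·A the pore (flow) area.
Plume center vt = 0.436 × 198 = 86.328 m, so the well at 91.7 m is 5.372 m downgradient of the peak.
√(4πDt) = 11.20 m, giving peak height M/(n_e·A·√(4πDt)) = 201/(0.37 × 41.1 × 11.20) = 1.180 kg/m³.
(x−vt)²/(4Dt) = (5.372)²/(4 × 0.0504 × 198) = 0.7230; exp(−0.7230) = 0.4853.
C = 1.180 × 0.4853 = 0.573 kg/m³.

0.573 kg/m³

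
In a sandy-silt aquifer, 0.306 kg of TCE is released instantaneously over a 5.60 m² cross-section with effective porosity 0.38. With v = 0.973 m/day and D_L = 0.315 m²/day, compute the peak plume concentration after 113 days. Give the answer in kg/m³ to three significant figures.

0.00680 kg/m³

The peak of an instantaneous 1D plume sits at x = vt; there the Gaussian factor is 1 and C_max = M/(n_e·A·√(4πDt)), where n_e·A is the pore area the mass is dissolved in.
√(4πDt) = √(4π × 0.315 × 113) = 21.15 m, so C_max = 0.306/(0.38 × 5.60 × 21.15) = 0.00680 kg/m³.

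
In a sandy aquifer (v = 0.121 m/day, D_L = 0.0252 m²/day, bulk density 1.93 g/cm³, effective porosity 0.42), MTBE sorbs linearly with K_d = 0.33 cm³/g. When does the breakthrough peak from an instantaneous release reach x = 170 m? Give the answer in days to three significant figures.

3530 days

Retardation factor R = 1 + ρ_b·K_d/n = 1 + 1.93 × 0.33/0.42 = 2.516.
Sorption retards both mechanisms: v_R = v/R = 0.04809 m/day, D_R = D/R = 0.01002 m²/day.
Peak time from v_R²t² + 2D_R t − x² = 0: t = (√(D_R² + v_R²x²) − D_R)/v_R².
√(D_R² + v_R²x²) = √(0.01002² + 0.04809² × 170²) = 8.175; v_R² = 0.002313.
t = (8.175 − 0.01002)/0.002313 = 3530 days.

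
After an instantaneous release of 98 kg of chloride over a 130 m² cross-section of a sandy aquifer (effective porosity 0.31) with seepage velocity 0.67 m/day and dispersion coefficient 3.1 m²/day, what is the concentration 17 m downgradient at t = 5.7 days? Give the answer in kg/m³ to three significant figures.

0.0140 kg/m³

For an instantaneous plane source, C(x,t) = M/(n_e·A·√(4πDt)) · exp(−(x−vt)²/(4Dt)), with n_e·A the pore (flow) area.
Plume center vt = 0.67 × 5.7 = 3.819 m, so the well at 17 m is 13.181 m downgradient of the peak.
√(4πDt) = 14.90 m, giving peak height M/(n_e·A·√(4πDt)) = 98/(0.31 × 130 × 14.90) = 0.1632 kg/m³.
(x−vt)²/(4Dt) = (13.181)²/(4 × 3.1 × 5.7) = 2.458; exp(−2.458) = 0.08561.
C = 0.1632 × 0.08561 = 0.0140 kg/m³.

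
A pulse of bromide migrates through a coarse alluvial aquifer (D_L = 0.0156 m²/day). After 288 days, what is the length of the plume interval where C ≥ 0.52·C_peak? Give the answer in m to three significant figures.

The plume is Gaussian with σ = √(2Dt) = √(2 × 0.0156 × 288) = 2.998 m.
C/C_peak = exp(−Δx²/(2σ²)) = 0.52 ⇒ Δx = σ·√(−2 ln 0.52) = 2.998 × 1.144 = 3.430 m.
Width = 2Δx = 6.86 m.

6.86 m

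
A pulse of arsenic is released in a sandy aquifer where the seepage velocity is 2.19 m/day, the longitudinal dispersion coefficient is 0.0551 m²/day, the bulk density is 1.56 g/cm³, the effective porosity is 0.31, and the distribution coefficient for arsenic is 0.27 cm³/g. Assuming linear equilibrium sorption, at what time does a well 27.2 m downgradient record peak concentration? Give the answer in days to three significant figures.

Retardation factor R = 1 + ρ_b·K_d/n = 1 + 1.56 × 0.27/0.31 = 2.359.
Sorption retards both mechanisms: v_R = v/R = 0.9284 m/day, D_R = D/R = 0.02336 m²/day.
Peak time from v_R²t² + 2D_R t − x² = 0: t = (√(D_R² + v_R²x²) − D_R)/v_R².
√(D_R² + v_R²x²) = √(0.02336² + 0.9284² × 27.2²) = 25.25; v_R² = 0.8619.
t = (25.25 − 0.02336)/0.8619 = 29.3 days.

29.3 days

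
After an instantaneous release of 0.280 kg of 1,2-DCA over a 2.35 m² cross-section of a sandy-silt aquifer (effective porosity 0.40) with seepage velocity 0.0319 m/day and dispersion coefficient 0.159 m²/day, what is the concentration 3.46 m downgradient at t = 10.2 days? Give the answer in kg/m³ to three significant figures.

For an instantaneous plane source, C(x,t) = M/(n_e·A·√(4πDt)) · exp(−(x−vt)²/(4Dt)), with n_e·A the pore (flow) area.
Plume center vt = 0.0319 × 10.2 = 0.32538 m, so the well at 3.46 m is 3.13462 m downgradient of the peak.
√(4πDt) = 4.514 m, giving peak height M/(n_e·A·√(4πDt)) = 0.280/(0.40 × 2.35 × 4.514) = 0.06599 kg/m³.
(x−vt)²/(4Dt) = (3.13462)²/(4 × 0.159 × 10.2) = 1.515; exp(−1.515) = 0.2198.
C = 0.06599 × 0.2198 = 0.0145 kg/m³.

0.0145 kg/m³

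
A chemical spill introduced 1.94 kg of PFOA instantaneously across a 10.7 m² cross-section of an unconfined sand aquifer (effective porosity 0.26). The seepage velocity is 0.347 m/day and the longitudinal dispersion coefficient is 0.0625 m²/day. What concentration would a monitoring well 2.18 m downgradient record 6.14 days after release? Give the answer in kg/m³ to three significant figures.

0.317 kg/m³

For an instantaneous plane source, C(x,t) = M/(n_e·A·√(4πDt)) · exp(−(x−vt)²/(4Dt)), with n_e·A the pore (flow) area.
Plume center vt = 0.347 × 6.14 = 2.13058 m, so the well at 2.18 m is 0.04942 m downgradient of the peak.
√(4πDt) = 2.196 m, giving peak height M/(n_e·A·√(4πDt)) = 1.94/(0.26 × 10.7 × 2.196) = 0.3176 kg/m³.
(x−vt)²/(4Dt) = (0.04942)²/(4 × 0.0625 × 6.14) = 0.001591; exp(−0.001591) = 0.9984.
C = 0.3176 × 0.9984 = 0.317 kg/m³.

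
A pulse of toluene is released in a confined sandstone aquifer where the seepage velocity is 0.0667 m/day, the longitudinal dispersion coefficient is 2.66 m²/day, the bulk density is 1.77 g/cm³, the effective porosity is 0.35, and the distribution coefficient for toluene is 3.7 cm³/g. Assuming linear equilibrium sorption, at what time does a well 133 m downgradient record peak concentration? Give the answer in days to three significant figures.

29200 days

Retardation factor R = 1 + ρ_b·K_d/n = 1 + 1.77 × 3.7/0.35 = 19.71.
Sorption retards both mechanisms: v_R = v/R = 0.003384 m/day, D_R = D/R = 0.1350 m²/day.
Peak time from v_R²t² + 2D_R t − x² = 0: t = (√(D_R² + v_R²x²) − D_R)/v_R².
√(D_R² + v_R²x²) = √(0.1350² + 0.003384² × 133²) = 0.4699; v_R² = 1.145e-05.
t = (0.4699 − 0.1350)/1.145e-05 = 29200 days.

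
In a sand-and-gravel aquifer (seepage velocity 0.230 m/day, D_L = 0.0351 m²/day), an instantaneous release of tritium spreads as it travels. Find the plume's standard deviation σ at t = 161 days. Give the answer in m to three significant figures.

Dispersive spreading gives a Gaussian with σ² = 2Dt; advection only shifts the center.
σ = √(2 × 0.0351 × 161) = 3.36 m.

3.36 m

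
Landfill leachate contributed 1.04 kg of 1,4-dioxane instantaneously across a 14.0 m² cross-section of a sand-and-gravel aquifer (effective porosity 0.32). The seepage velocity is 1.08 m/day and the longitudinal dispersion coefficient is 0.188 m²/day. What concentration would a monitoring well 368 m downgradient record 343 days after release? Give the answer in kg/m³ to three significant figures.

For an instantaneous plane source, C(x,t) = M/(n_e·A·√(4πDt)) · exp(−(x−vt)²/(4Dt)), with n_e·A the pore (flow) area.
Plume center vt = 1.08 × 343 = 370.44 m, so the well at 368 m is 2.44 m upgradient of the peak.
√(4πDt) = 28.47 m, giving peak height M/(n_e·A·√(4πDt)) = 1.04/(0.32 × 14.0 × 28.47) = 0.008154 kg/m³.
(x−vt)²/(4Dt) = (-2.44)²/(4 × 0.188 × 343) = 0.02308; exp(−0.02308) = 0.9772.
C = 0.008154 × 0.9772 = 0.00797 kg/m³.

0.00797 kg/m³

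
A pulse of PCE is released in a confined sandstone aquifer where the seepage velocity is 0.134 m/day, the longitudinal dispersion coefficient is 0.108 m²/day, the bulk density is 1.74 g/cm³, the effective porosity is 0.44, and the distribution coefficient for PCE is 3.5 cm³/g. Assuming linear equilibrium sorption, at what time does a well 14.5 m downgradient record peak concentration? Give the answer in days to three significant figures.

1520 days

Retardation factor R = 1 + ρ_b·K_d/n = 1 + 1.74 × 3.5/0.44 = 14.84.
Sorption retards both mechanisms: v_R = v/R = 0.009030 m/day, D_R = D/R = 0.007278 m²/day.
Peak time from v_R²t² + 2D_R t − x² = 0: t = (√(D_R² + v_R²x²) − D_R)/v_R².
√(D_R² + v_R²x²) = √(0.007278² + 0.009030² × 14.5²) = 0.1311; v_R² = 8.154e-05.
t = (0.1311 − 0.007278)/8.154e-05 = 1520 days.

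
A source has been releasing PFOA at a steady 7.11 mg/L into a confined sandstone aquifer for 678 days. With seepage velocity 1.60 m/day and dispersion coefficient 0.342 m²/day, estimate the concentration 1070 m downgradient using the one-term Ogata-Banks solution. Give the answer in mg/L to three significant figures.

5.36 mg/L

For a continuous step input, C/C₀ ≈ ½·erfc((x−vt)/(2√(Dt))).
vt = 1.60 × 678 = 1084.8 m and 2√(Dt) = 2√(0.342 × 678) = 30.45 m.
Argument (x−vt)/(2√(Dt)) = (1070 − 1084.8)/30.45 = -0.4860; ½·erfc(-0.4860) = 0.7541.
C = 7.11 × 0.7541 = 5.36 mg/L.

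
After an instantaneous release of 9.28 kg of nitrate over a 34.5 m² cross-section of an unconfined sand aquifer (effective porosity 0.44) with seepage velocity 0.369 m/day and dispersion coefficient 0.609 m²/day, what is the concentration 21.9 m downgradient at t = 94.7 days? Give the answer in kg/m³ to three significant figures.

For an instantaneous plane source, C(x,t) = M/(n_e·A·√(4πDt)) · exp(−(x−vt)²/(4Dt)), with n_e·A the pore (flow) area.
Plume center vt = 0.369 × 94.7 = 34.9443 m, so the well at 21.9 m is 13.0443 m upgradient of the peak.
√(4πDt) = 26.92 m, giving peak height M/(n_e·A·√(4πDt)) = 9.28/(0.44 × 34.5 × 26.92) = 0.02271 kg/m³.
(x−vt)²/(4Dt) = (-13.0443)²/(4 × 0.609 × 94.7) = 0.7376; exp(−0.7376) = 0.4783.
C = 0.02271 × 0.4783 = 0.0109 kg/m³.

0.0109 kg/m³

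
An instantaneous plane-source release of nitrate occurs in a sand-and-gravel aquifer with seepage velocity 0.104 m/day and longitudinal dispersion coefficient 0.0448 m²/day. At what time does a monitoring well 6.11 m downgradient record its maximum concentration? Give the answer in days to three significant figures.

For the 1D instantaneous-source solution, setting ∂C/∂t = 0 at fixed x gives v²t² + 2Dt − x² = 0, so t = (√(D² + v²x²) − D)/v².
√(D² + v²x²) = √(0.0448² + 0.104² × 6.11²) = 0.6370; v² = 0.010816.
t = (0.6370 − 0.0448)/0.010816 = 54.8 days (vs. the pure-advection estimate x/v = 58.8 d).

54.8 days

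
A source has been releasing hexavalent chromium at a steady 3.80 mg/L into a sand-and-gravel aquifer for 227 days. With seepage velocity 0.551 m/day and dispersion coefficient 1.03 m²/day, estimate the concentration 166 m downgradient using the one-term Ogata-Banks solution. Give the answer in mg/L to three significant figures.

0.111 mg/L

For a continuous step input, C/C₀ ≈ ½·erfc((x−vt)/(2√(Dt))).
vt = 0.551 × 227 = 125.077 m and 2√(Dt) = 2√(1.03 × 227) = 30.58 m.
Argument (x−vt)/(2√(Dt)) = (166 − 125.077)/30.58 = 1.338; ½·erfc(1.338) = 0.02923.
C = 3.80 × 0.02923 = 0.111 mg/L.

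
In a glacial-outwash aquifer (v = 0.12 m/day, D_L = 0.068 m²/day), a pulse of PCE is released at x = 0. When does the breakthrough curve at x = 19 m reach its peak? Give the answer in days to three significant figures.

154 days

For the 1D instantaneous-source solution, setting ∂C/∂t = 0 at fixed x gives v²t² + 2Dt − x² = 0, so t = (√(D² + v²x²) − D)/v².
√(D² + v²x²) = √(0.068² + 0.12² × 19²) = 2.281; v² = 0.0144.
t = (2.281 − 0.068)/0.0144 = 154 days (vs. the pure-advection estimate x/v = 158 d).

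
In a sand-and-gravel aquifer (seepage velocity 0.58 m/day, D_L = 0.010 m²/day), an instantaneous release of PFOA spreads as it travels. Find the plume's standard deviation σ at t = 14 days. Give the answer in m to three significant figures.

Dispersive spreading gives a Gaussian with σ² = 2Dt; advection only shifts the center.
σ = √(2 × 0.010 × 14) = 0.529 m.

0.529 m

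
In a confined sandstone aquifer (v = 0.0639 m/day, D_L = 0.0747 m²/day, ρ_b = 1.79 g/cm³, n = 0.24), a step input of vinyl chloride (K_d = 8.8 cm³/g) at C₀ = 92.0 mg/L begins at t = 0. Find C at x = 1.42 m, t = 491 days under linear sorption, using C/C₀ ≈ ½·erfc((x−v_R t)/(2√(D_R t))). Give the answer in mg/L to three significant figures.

Retardation factor R = 1 + ρ_b·K_d/n = 1 + 1.79 × 8.8/0.24 = 66.63.
Sorption retards both mechanisms: v_R = v/R = 0.0009590 m/day, D_R = D/R = 0.001121 m²/day.
v_R·t = 0.0009590 × 491 = 0.470869 m; 2√(D_R t) = 1.484 m; argument = (1.42 − 0.470869)/1.484 = 0.6396.
C = C₀ × ½·erfc(0.6396) = 92.0 × 0.1829 = 16.8 mg/L.

16.8 mg/L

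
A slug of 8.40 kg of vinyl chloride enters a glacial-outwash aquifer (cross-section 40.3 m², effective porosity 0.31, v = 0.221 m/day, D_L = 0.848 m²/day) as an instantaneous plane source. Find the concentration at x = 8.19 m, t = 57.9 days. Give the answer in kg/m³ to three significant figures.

For an instantaneous plane source, C(x,t) = M/(n_e·A·√(4πDt)) · exp(−(x−vt)²/(4Dt)), with n_e·A the pore (flow) area.
Plume center vt = 0.221 × 57.9 = 12.7959 m, so the well at 8.19 m is 4.6059 m upgradient of the peak.
√(4πDt) = 24.84 m, giving peak height M/(n_e·A·√(4πDt)) = 8.40/(0.31 × 40.3 × 24.84) = 0.02707 kg/m³.
(x−vt)²/(4Dt) = (-4.6059)²/(4 × 0.848 × 57.9) = 0.1080; exp(−0.1080) = 0.8976.
C = 0.02707 × 0.8976 = 0.0243 kg/m³.

0.0243 kg/m³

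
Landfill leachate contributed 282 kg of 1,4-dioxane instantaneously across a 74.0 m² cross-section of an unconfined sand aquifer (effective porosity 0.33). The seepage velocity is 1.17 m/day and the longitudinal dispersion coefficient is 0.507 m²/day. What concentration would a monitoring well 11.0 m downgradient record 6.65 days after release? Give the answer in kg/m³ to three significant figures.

For an instantaneous plane source, C(x,t) = M/(n_e·A·√(4πDt)) · exp(−(x−vt)²/(4Dt)), with n_e·A the pore (flow) area.
Plume center vt = 1.17 × 6.65 = 7.7805 m, so the well at 11.0 m is 3.2195 m downgradient of the peak.
√(4πDt) = 6.509 m, giving peak height M/(n_e·A·√(4πDt)) = 282/(0.33 × 74.0 × 6.509) = 1.774 kg/m³.
(x−vt)²/(4Dt) = (3.2195)²/(4 × 0.507 × 6.65) = 0.7686; exp(−0.7686) = 0.4637.
C = 1.774 × 0.4637 = 0.823 kg/m³.

0.823 kg/m³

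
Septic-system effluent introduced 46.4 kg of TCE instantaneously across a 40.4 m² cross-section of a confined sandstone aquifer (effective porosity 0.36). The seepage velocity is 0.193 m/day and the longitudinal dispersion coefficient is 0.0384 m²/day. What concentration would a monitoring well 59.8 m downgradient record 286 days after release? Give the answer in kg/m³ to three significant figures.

For an instantaneous plane source, C(x,t) = M/(n_e·A·√(4πDt)) · exp(−(x−vt)²/(4Dt)), with n_e·A the pore (flow) area.
Plume center vt = 0.193 × 286 = 55.198 m, so the well at 59.8 m is 4.602 m downgradient of the peak.
√(4πDt) = 11.75 m, giving peak height M/(n_e·A·√(4πDt)) = 46.4/(0.36 × 40.4 × 11.75) = 0.2715 kg/m³.
(x−vt)²/(4Dt) = (4.602)²/(4 × 0.0384 × 286) = 0.4821; exp(−0.4821) = 0.6175.
C = 0.2715 × 0.6175 = 0.168 kg/m³.

0.168 kg/m³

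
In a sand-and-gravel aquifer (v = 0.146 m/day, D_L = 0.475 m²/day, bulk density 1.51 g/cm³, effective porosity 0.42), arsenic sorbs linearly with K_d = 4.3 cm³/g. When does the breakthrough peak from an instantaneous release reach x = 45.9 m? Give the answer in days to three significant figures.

Retardation factor R = 1 + ρ_b·K_d/n = 1 + 1.51 × 4.3/0.42 = 16.46.
Sorption retards both mechanisms: v_R = v/R = 0.008870 m/day, D_R = D/R = 0.02886 m²/day.
Peak time from v_R²t² + 2D_R t − x² = 0: t = (√(D_R² + v_R²x²) − D_R)/v_R².
√(D_R² + v_R²x²) = √(0.02886² + 0.008870² × 45.9²) = 0.4082; v_R² = 7.868e-05.
t = (0.4082 − 0.02886)/7.868e-05 = 4820 days.

4820 days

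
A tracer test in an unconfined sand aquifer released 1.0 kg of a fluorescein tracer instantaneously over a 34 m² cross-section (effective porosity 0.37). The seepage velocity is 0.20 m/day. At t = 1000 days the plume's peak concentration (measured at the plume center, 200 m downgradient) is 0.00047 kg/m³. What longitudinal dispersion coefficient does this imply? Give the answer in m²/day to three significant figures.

At the plume center C_max = M/(n_e·A·√(4πDt)), so D = M²/(4πt·(n_e·A·C_max)²).
n_e·A·C_max = 0.37 × 34 × 0.00047 = 0.005913 kg/m.
D = 1.0²/(4π × 1000 × 0.005913²) = 2.28 m²/day.

2.28 m²/day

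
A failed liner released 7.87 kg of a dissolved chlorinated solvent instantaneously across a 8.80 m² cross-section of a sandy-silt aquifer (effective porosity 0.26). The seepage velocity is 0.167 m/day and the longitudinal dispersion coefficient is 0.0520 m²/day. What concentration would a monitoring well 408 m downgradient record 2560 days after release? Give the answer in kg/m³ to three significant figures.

For an instantaneous plane source, C(x,t) = M/(n_e·A·√(4πDt)) · exp(−(x−vt)²/(4Dt)), with n_e·A the pore (flow) area.
Plume center vt = 0.167 × 2560 = 427.52 m, so the well at 408 m is 19.52 m upgradient of the peak.
√(4πDt) = 40.90 m, giving peak height M/(n_e·A·√(4πDt)) = 7.87/(0.26 × 8.80 × 40.90) = 0.08410 kg/m³.
(x−vt)²/(4Dt) = (-19.52)²/(4 × 0.0520 × 2560) = 0.7156; exp(−0.7156) = 0.4889.
C = 0.08410 × 0.4889 = 0.0411 kg/m³.

0.0411 kg/m³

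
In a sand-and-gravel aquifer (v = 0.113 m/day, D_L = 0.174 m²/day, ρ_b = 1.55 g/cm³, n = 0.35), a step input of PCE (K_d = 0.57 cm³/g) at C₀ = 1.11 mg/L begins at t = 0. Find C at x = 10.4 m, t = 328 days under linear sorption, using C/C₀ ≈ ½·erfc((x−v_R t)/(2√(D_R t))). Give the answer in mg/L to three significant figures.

Retardation factor R = 1 + ρ_b·K_d/n = 1 + 1.55 × 0.57/0.35 = 3.524.
Sorption retards both mechanisms: v_R = v/R = 0.03207 m/day, D_R = D/R = 0.04938 m²/day.
v_R·t = 0.03207 × 328 = 10.51896 m; 2√(D_R t) = 8.049 m; argument = (10.4 − 10.51896)/8.049 = -0.01478.
C = C₀ × ½·erfc(-0.01478) = 1.11 × 0.5083 = 0.564 mg/L.

0.564 mg/L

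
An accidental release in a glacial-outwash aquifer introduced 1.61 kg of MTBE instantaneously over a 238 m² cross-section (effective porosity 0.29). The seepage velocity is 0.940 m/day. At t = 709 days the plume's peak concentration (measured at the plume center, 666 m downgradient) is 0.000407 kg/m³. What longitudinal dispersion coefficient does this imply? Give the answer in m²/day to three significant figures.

0.369 m²/day

At the plume center C_max = M/(n_e·A·√(4πDt)), so D = M²/(4πt·(n_e·A·C_max)²).
n_e·A·C_max = 0.29 × 238 × 0.000407 = 0.02809 kg/m.
D = 1.61²/(4π × 709 × 0.02809²) = 0.369 m²/day.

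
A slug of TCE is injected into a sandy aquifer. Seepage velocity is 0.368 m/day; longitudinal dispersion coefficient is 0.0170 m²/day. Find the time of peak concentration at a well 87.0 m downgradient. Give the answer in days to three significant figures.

For the 1D instantaneous-source solution, setting ∂C/∂t = 0 at fixed x gives v²t² + 2Dt − x² = 0, so t = (√(D² + v²x²) − D)/v².
√(D² + v²x²) = √(0.0170² + 0.368² × 87.0²) = 32.02; v² = 0.135424.
t = (32.02 − 0.0170)/0.135424 = 236 days (vs. the pure-advection estimate x/v = 236 d).

236 days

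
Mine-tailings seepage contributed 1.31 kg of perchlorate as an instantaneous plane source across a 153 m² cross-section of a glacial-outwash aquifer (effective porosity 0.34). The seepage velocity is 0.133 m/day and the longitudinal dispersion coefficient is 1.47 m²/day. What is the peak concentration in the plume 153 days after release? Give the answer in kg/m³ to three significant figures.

0.000474 kg/m³

The peak of an instantaneous 1D plume sits at x = vt; there the Gaussian factor is 1 and C_max = M/(n_e·A·√(4πDt)), where n_e·A is the pore area the mass is dissolved in.
√(4πDt) = √(4π × 1.47 × 153) = 53.16 m, so C_max = 1.31/(0.34 × 153 × 53.16) = 0.000474 kg/m³.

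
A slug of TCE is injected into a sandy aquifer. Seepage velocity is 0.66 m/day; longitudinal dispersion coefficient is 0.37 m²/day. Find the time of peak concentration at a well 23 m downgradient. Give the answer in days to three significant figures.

34.0 days

For the 1D instantaneous-source solution, setting ∂C/∂t = 0 at fixed x gives v²t² + 2Dt − x² = 0, so t = (√(D² + v²x²) − D)/v².
√(D² + v²x²) = √(0.37² + 0.66² × 23²) = 15.18; v² = 0.4356.
t = (15.18 − 0.37)/0.4356 = 34.0 days (vs. the pure-advection estimate x/v = 34.8 d).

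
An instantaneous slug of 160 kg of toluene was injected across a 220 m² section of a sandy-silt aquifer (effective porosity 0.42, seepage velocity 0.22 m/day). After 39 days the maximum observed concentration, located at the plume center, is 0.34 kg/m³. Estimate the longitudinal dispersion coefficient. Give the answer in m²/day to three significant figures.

At the plume center C_max = M/(n_e·A·√(4πDt)), so D = M²/(4πt·(n_e·A·C_max)²).
n_e·A·C_max = 0.42 × 220 × 0.34 = 31.42 kg/m.
D = 160²/(4π × 39 × 31.42²) = 0.0529 m²/day.

0.0529 m²/day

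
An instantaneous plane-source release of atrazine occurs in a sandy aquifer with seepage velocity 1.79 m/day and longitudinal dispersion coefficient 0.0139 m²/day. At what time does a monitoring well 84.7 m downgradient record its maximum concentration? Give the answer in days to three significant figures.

47.3 days

For the 1D instantaneous-source solution, setting ∂C/∂t = 0 at fixed x gives v²t² + 2Dt − x² = 0, so t = (√(D² + v²x²) − D)/v².
√(D² + v²x²) = √(0.0139² + 1.79² × 84.7²) = 151.6; v² = 3.2041.
t = (151.6 − 0.0139)/3.2041 = 47.3 days (vs. the pure-advection estimate x/v = 47.3 d).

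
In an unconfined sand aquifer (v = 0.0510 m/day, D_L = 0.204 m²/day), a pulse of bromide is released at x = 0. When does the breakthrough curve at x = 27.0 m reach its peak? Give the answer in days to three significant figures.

457 days

For the 1D instantaneous-source solution, setting ∂C/∂t = 0 at fixed x gives v²t² + 2Dt − x² = 0, so t = (√(D² + v²x²) − D)/v².
√(D² + v²x²) = √(0.204² + 0.0510² × 27.0²) = 1.392; v² = 0.002601.
t = (1.392 − 0.204)/0.002601 = 457 days (vs. the pure-advection estimate x/v = 529 d).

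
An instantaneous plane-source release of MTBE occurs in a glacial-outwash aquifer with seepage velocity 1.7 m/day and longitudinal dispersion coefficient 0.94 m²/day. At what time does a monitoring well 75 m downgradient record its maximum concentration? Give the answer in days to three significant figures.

43.8 days

For the 1D instantaneous-source solution, setting ∂C/∂t = 0 at fixed x gives v²t² + 2Dt − x² = 0, so t = (√(D² + v²x²) − D)/v².
√(D² + v²x²) = √(0.94² + 1.7² × 75²) = 127.5; v² = 2.89.
t = (127.5 − 0.94)/2.89 = 43.8 days (vs. the pure-advection estimate x/v = 44.1 d).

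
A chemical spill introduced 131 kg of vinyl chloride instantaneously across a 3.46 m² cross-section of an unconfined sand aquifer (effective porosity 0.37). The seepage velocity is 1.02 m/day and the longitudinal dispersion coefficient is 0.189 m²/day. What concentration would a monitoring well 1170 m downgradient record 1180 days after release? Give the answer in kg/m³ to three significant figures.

For an instantaneous plane source, C(x,t) = M/(n_e·A·√(4πDt)) · exp(−(x−vt)²/(4Dt)), with n_e·A the pore (flow) area.
Plume center vt = 1.02 × 1180 = 1203.6 m, so the well at 1170 m is 33.6 m upgradient of the peak.
√(4πDt) = 52.94 m, giving peak height M/(n_e·A·√(4πDt)) = 131/(0.37 × 3.46 × 52.94) = 1.933 kg/m³.
(x−vt)²/(4Dt) = (-33.6)²/(4 × 0.189 × 1180) = 1.266; exp(−1.266) = 0.2820.
C = 1.933 × 0.2820 = 0.545 kg/m³.

0.545 kg/m³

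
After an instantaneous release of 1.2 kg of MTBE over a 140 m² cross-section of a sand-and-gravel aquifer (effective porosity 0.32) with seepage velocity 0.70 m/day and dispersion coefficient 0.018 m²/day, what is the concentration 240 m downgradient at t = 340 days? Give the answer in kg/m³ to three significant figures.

0.00259 kg/m³

For an instantaneous plane source, C(x,t) = M/(n_e·A·√(4πDt)) · exp(−(x−vt)²/(4Dt)), with n_e·A the pore (flow) area.
Plume center vt = 0.70 × 340 = 238 m, so the well at 240 m is 2 m downgradient of the peak.
√(4πDt) = 8.770 m, giving peak height M/(n_e·A·√(4πDt)) = 1.2/(0.32 × 140 × 8.770) = 0.003054 kg/m³.
(x−vt)²/(4Dt) = (2)²/(4 × 0.018 × 340) = 0.1634; exp(−0.1634) = 0.8493.
C = 0.003054 × 0.8493 = 0.00259 kg/m³.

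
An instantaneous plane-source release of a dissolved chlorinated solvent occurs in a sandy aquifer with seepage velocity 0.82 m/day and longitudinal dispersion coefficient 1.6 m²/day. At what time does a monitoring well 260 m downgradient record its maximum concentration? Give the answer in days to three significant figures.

315 days

For the 1D instantaneous-source solution, setting ∂C/∂t = 0 at fixed x gives v²t² + 2Dt − x² = 0, so t = (√(D² + v²x²) − D)/v².
√(D² + v²x²) = √(1.6² + 0.82² × 260²) = 213.2; v² = 0.6724.
t = (213.2 − 1.6)/0.6724 = 315 days (vs. the pure-advection estimate x/v = 317 d).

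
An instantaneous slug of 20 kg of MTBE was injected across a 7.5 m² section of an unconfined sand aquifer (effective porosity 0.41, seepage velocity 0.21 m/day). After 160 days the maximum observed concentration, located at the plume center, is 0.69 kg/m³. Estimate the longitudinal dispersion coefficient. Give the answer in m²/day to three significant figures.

At the plume center C_max = M/(n_e·A·√(4πDt)), so D = M²/(4πt·(n_e·A·C_max)²).
n_e·A·C_max = 0.41 × 7.5 × 0.69 = 2.122 kg/m.
D = 20²/(4π × 160 × 2.122²) = 0.0442 m²/day.

0.0442 m²/day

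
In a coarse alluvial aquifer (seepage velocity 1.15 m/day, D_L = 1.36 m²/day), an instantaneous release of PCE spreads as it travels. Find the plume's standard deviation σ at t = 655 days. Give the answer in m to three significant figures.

42.2 m

Dispersive spreading gives a Gaussian with σ² = 2Dt; advection only shifts the center.
σ = √(2 × 1.36 × 655) = 42.2 m.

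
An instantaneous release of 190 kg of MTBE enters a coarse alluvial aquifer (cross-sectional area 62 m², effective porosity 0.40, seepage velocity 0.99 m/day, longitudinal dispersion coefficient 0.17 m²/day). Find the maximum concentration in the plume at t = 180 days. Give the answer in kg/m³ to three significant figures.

The peak of an instantaneous 1D plume sits at x = vt; there the Gaussian factor is 1 and C_max = M/(n_e·A·√(4πDt)), where n_e·A is the pore area the mass is dissolved in.
√(4πDt) = √(4π × 0.17 × 180) = 19.61 m, so C_max = 190/(0.40 × 62 × 19.61) = 0.391 kg/m³.

0.391 kg/m³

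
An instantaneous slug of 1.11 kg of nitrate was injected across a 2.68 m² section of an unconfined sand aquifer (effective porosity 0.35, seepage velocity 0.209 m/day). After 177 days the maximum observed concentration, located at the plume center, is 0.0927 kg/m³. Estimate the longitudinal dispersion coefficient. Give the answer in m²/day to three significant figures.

At the plume center C_max = M/(n_e·A·√(4πDt)), so D = M²/(4πt·(n_e·A·C_max)²).
n_e·A·C_max = 0.35 × 2.68 × 0.0927 = 0.08695 kg/m.
D = 1.11²/(4π × 177 × 0.08695²) = 0.0733 m²/day.

0.0733 m²/day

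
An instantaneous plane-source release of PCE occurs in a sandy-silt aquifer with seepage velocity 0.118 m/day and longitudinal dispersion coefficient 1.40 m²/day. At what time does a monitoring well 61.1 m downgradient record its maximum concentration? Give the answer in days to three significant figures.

For the 1D instantaneous-source solution, setting ∂C/∂t = 0 at fixed x gives v²t² + 2Dt − x² = 0, so t = (√(D² + v²x²) − D)/v².
√(D² + v²x²) = √(1.40² + 0.118² × 61.1²) = 7.344; v² = 0.013924.
t = (7.344 − 1.40)/0.013924 = 427 days (vs. the pure-advection estimate x/v = 518 d).

427 days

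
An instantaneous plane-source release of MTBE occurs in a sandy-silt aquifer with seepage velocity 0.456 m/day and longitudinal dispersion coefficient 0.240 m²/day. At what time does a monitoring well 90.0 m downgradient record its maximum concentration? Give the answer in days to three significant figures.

196 days

For the 1D instantaneous-source solution, setting ∂C/∂t = 0 at fixed x gives v²t² + 2Dt − x² = 0, so t = (√(D² + v²x²) − D)/v².
√(D² + v²x²) = √(0.240² + 0.456² × 90.0²) = 41.04; v² = 0.207936.
t = (41.04 − 0.240)/0.207936 = 196 days (vs. the pure-advection estimate x/v = 197 d).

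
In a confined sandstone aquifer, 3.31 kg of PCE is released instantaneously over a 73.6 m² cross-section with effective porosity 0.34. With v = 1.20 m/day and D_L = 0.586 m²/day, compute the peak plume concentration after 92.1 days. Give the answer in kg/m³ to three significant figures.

The peak of an instantaneous 1D plume sits at x = vt; there the Gaussian factor is 1 and C_max = M/(n_e·A·√(4πDt)), where n_e·A is the pore area the mass is dissolved in.
√(4πDt) = √(4π × 0.586 × 92.1) = 26.04 m, so C_max = 3.31/(0.34 × 73.6 × 26.04) = 0.00508 kg/m³.

0.00508 kg/m³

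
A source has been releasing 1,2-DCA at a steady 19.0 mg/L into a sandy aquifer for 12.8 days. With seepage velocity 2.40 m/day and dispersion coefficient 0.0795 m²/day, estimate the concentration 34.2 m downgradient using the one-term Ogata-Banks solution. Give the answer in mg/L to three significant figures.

0.140 mg/L

For a continuous step input, C/C₀ ≈ ½·erfc((x−vt)/(2√(Dt))).
vt = 2.40 × 12.8 = 30.72 m and 2√(Dt) = 2√(0.0795 × 12.8) = 2.018 m.
Argument (x−vt)/(2√(Dt)) = (34.2 − 30.72)/2.018 = 1.724; ½·erfc(1.724) = 0.007382.
C = 19.0 × 0.007382 = 0.140 mg/L.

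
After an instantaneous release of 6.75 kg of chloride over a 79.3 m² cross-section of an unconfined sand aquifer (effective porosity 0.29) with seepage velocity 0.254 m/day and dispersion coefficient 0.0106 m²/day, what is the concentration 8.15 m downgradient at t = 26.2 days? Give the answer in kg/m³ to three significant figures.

For an instantaneous plane source, C(x,t) = M/(n_e·A·√(4πDt)) · exp(−(x−vt)²/(4Dt)), with n_e·A the pore (flow) area.
Plume center vt = 0.254 × 26.2 = 6.6548 m, so the well at 8.15 m is 1.4952 m downgradient of the peak.
√(4πDt) = 1.868 m, giving peak height M/(n_e·A·√(4πDt)) = 6.75/(0.29 × 79.3 × 1.868) = 0.1571 kg/m³.
(x−vt)²/(4Dt) = (1.4952)²/(4 × 0.0106 × 26.2) = 2.012; exp(−2.012) = 0.1337.
C = 0.1571 × 0.1337 = 0.0210 kg/m³.

0.0210 kg/m³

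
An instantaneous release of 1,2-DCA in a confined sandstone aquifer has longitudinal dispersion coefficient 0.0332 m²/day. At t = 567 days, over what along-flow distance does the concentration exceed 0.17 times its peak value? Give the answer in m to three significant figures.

The plume is Gaussian with σ = √(2Dt) = √(2 × 0.0332 × 567) = 6.136 m.
C/C_peak = exp(−Δx²/(2σ²)) = 0.17 ⇒ Δx = σ·√(−2 ln 0.17) = 6.136 × 1.883 = 11.55 m.
Width = 2Δx = 23.1 m.

23.1 m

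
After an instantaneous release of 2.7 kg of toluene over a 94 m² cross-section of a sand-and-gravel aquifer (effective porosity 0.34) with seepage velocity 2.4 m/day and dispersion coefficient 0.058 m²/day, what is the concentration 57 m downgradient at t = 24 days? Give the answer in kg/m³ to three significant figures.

For an instantaneous plane source, C(x,t) = M/(n_e·A·√(4πDt)) · exp(−(x−vt)²/(4Dt)), with n_e·A the pore (flow) area.
Plume center vt = 2.4 × 24 = 57.6 m, so the well at 57 m is 0.6 m upgradient of the peak.
√(4πDt) = 4.182 m, giving peak height M/(n_e·A·√(4πDt)) = 2.7/(0.34 × 94 × 4.182) = 0.02020 kg/m³.
(x−vt)²/(4Dt) = (-0.6)²/(4 × 0.058 × 24) = 0.06466; exp(−0.06466) = 0.9374.
C = 0.02020 × 0.9374 = 0.0189 kg/m³.

0.0189 kg/m³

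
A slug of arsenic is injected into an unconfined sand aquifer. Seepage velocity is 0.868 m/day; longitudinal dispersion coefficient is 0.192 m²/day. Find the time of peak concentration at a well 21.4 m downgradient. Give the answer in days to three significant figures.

For the 1D instantaneous-source solution, setting ∂C/∂t = 0 at fixed x gives v²t² + 2Dt − x² = 0, so t = (√(D² + v²x²) − D)/v².
√(D² + v²x²) = √(0.192² + 0.868² × 21.4²) = 18.58; v² = 0.753424.
t = (18.58 − 0.192)/0.753424 = 24.4 days (vs. the pure-advection estimate x/v = 24.7 d).

24.4 days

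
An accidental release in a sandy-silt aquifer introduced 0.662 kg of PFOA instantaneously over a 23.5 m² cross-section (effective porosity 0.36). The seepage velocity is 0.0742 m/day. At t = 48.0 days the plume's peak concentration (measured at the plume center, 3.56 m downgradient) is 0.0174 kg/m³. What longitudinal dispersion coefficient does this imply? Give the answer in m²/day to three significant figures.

0.0335 m²/day

At the plume center C_max = M/(n_e·A·√(4πDt)), so D = M²/(4πt·(n_e·A·C_max)²).
n_e·A·C_max = 0.36 × 23.5 × 0.0174 = 0.1472 kg/m.
D = 0.662²/(4π × 48.0 × 0.1472²) = 0.0335 m²/day.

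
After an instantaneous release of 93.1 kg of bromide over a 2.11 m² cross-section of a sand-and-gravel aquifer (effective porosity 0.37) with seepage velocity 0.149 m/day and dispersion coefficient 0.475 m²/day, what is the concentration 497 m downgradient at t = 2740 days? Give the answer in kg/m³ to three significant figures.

For an instantaneous plane source, C(x,t) = M/(n_e·A·√(4πDt)) · exp(−(x−vt)²/(4Dt)), with n_e·A the pore (flow) area.
Plume center vt = 0.149 × 2740 = 408.26 m, so the well at 497 m is 88.74 m downgradient of the peak.
√(4πDt) = 127.9 m, giving peak height M/(n_e·A·√(4πDt)) = 93.1/(0.37 × 2.11 × 127.9) = 0.9324 kg/m³.
(x−vt)²/(4Dt) = (88.74)²/(4 × 0.475 × 2740) = 1.513; exp(−1.513) = 0.2202.
C = 0.9324 × 0.2202 = 0.205 kg/m³.

0.205 kg/m³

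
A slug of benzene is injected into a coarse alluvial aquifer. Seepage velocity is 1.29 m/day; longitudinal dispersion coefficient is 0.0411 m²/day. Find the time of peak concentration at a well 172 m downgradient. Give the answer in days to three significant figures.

133 days

For the 1D instantaneous-source solution, setting ∂C/∂t = 0 at fixed x gives v²t² + 2Dt − x² = 0, so t = (√(D² + v²x²) − D)/v².
√(D² + v²x²) = √(0.0411² + 1.29² × 172²) = 221.9; v² = 1.6641.
t = (221.9 − 0.0411)/1.6641 = 133 days (vs. the pure-advection estimate x/v = 133 d).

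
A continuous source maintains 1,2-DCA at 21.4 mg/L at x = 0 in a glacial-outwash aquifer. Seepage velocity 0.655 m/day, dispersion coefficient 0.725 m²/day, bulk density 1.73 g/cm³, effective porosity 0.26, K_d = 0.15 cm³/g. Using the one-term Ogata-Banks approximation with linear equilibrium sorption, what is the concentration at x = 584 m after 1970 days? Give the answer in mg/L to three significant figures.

Retardation factor R = 1 + ρ_b·K_d/n = 1 + 1.73 × 0.15/0.26 = 1.998.
Sorption retards both mechanisms: v_R = v/R = 0.3278 m/day, D_R = D/R = 0.3629 m²/day.
v_R·t = 0.3278 × 1970 = 645.766 m; 2√(D_R t) = 53.48 m; argument = (584 − 645.766)/53.48 = -1.155.
C = C₀ × ½·erfc(-1.155) = 21.4 × 0.9488 = 20.3 mg/L.

20.3 mg/L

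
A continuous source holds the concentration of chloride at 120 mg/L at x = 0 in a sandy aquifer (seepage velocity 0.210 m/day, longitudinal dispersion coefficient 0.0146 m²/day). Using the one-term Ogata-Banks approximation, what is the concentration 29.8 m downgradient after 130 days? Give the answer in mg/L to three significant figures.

For a continuous step input, C/C₀ ≈ ½·erfc((x−vt)/(2√(Dt))).
vt = 0.210 × 130 = 27.3 m and 2√(Dt) = 2√(0.0146 × 130) = 2.755 m.
Argument (x−vt)/(2√(Dt)) = (29.8 − 27.3)/2.755 = 0.9074; ½·erfc(0.9074) = 0.09970.
C = 120 × 0.09970 = 12.0 mg/L.

12.0 mg/L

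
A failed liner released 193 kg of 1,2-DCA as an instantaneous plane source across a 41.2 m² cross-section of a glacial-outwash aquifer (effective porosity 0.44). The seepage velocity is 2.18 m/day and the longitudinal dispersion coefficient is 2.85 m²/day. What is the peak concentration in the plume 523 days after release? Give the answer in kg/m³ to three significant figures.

The peak of an instantaneous 1D plume sits at x = vt; there the Gaussian factor is 1 and C_max = M/(n_e·A·√(4πDt)), where n_e·A is the pore area the mass is dissolved in.
√(4πDt) = √(4π × 2.85 × 523) = 136.9 m, so C_max = 193/(0.44 × 41.2 × 136.9) = 0.0778 kg/m³.

0.0778 kg/m³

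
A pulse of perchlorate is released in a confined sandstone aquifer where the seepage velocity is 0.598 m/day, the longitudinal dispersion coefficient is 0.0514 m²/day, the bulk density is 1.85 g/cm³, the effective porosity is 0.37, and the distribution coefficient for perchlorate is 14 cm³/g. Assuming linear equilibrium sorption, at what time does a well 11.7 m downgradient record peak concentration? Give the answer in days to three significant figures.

1380 days

Retardation factor R = 1 + ρ_b·K_d/n = 1 + 1.85 × 14/0.37 = 71.00.
Sorption retards both mechanisms: v_R = v/R = 0.008423 m/day, D_R = D/R = 0.0007239 m²/day.
Peak time from v_R²t² + 2D_R t − x² = 0: t = (√(D_R² + v_R²x²) − D_R)/v_R².
√(D_R² + v_R²x²) = √(0.0007239² + 0.008423² × 11.7²) = 0.09855; v_R² = 7.095e-05.
t = (0.09855 − 0.0007239)/7.095e-05 = 1380 days.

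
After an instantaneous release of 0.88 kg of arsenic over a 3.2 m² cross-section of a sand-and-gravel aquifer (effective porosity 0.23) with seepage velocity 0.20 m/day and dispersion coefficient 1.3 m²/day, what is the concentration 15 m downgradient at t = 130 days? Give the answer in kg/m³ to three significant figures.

0.0217 kg/m³

For an instantaneous plane source, C(x,t) = M/(n_e·A·√(4πDt)) · exp(−(x−vt)²/(4Dt)), with n_e·A the pore (flow) area.
Plume center vt = 0.20 × 130 = 26 m, so the well at 15 m is 11 m upgradient of the peak.
√(4πDt) = 46.08 m, giving peak height M/(n_e·A·√(4πDt)) = 0.88/(0.23 × 3.2 × 46.08) = 0.02595 kg/m³.
(x−vt)²/(4Dt) = (-11)²/(4 × 1.3 × 130) = 0.1790; exp(−0.1790) = 0.8361.
C = 0.02595 × 0.8361 = 0.0217 kg/m³.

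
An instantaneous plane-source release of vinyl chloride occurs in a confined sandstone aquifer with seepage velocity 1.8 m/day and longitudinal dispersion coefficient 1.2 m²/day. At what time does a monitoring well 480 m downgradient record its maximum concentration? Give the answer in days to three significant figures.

266 days

For the 1D instantaneous-source solution, setting ∂C/∂t = 0 at fixed x gives v²t² + 2Dt − x² = 0, so t = (√(D² + v²x²) − D)/v².
√(D² + v²x²) = √(1.2² + 1.8² × 480²) = 864.0; v² = 3.24.
t = (864.0 − 1.2)/3.24 = 266 days (vs. the pure-advection estimate x/v = 267 d).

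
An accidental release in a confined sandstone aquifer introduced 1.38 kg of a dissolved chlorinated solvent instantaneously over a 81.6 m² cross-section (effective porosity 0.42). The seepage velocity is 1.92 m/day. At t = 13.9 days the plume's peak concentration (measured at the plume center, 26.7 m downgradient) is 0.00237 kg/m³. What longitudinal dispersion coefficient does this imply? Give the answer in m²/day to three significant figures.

At the plume center C_max = M/(n_e·A·√(4πDt)), so D = M²/(4πt·(n_e·A·C_max)²).
n_e·A·C_max = 0.42 × 81.6 × 0.00237 = 0.08122 kg/m.
D = 1.38²/(4π × 13.9 × 0.08122²) = 1.65 m²/day.

1.65 m²/day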